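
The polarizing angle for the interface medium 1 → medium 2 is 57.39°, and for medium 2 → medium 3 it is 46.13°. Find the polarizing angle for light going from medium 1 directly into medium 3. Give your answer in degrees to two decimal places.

θ_B ≈ 58.41°

n₂/n₁ = tan 57.39° = 1.5631 and n₃/n₂ = tan 46.13° = 1.0402.
So n₃/n₁ = (n₂/n₁)(n₃/n₂) = 1.5631 × 1.0402 = 1.6260.
θ_B(1→3) = arctan(1.6260) = 58.41°.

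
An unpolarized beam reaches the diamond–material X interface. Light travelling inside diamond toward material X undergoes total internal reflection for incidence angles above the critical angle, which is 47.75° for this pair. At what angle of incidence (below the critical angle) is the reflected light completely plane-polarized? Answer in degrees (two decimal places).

θ_B ≈ 36.51°

n₂/n₁ = sin θ_c = sin 47.75° = 0.7402.
tan θ_B equals the same ratio, so θ_B = arctan(0.7402) = 36.51°.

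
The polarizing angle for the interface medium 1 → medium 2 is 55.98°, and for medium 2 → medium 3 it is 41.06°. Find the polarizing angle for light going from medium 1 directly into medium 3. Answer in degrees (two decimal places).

θ_B ≈ 52.23°

n₂/n₁ = tan 55.98° = 1.4814 and n₃/n₂ = tan 41.06° = 0.8711.
So n₃/n₁ = (n₂/n₁)(n₃/n₂) = 1.4814 × 0.8711 = 1.2905.
θ_B(1→3) = arctan(1.2905) = 52.23°.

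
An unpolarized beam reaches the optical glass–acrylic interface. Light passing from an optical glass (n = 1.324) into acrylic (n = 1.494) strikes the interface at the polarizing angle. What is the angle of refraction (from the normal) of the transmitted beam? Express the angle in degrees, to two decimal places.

tan θ_B = n₂/n₁ = 1.494/1.324 = 1.1284, so θ_B = 48.45°.
Since θ_B + θ_t = 90° at Brewster incidence, θ_t = 90° − 48.45° = 41.55°.

θ_t ≈ 41.55°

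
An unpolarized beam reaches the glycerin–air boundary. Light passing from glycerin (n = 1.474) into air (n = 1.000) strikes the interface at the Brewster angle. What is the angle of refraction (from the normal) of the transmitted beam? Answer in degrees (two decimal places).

θ_t ≈ 55.85°

First find Brewster's angle: tan θ_B = 1.000/1.474 = 0.6784, giving θ_B = 34.15°.
The refracted ray is perpendicular to the reflected ray, so θ_t = 90° − θ_B = 55.85°.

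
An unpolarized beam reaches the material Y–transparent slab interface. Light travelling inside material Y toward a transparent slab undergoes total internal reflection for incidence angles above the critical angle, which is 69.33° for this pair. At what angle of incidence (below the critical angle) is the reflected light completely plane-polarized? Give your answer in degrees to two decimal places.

At the critical angle sin θ_c = n₂/n₁, giving n₂/n₁ = sin 69.33° = 0.9356.
Then tan θ_B = n₂/n₁ = 0.9356, so θ_B = arctan 0.9356 = 43.10°.

θ_B ≈ 43.10°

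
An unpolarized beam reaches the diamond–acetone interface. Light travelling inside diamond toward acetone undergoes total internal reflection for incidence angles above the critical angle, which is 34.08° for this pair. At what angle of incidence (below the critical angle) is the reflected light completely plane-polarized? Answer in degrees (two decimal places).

At the critical angle sin θ_c = n₂/n₁, giving n₂/n₁ = sin 34.08° = 0.5603.
Then tan θ_B = n₂/n₁ = 0.5603, so θ_B = arctan 0.5603 = 29.26°.

θ_B ≈ 29.26°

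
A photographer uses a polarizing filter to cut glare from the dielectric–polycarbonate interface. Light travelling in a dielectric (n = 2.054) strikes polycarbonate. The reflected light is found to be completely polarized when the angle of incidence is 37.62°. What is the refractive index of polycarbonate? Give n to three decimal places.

Brewster's law: tan θ_B = n₂/n₁ (light incident in a dielectric, refracted into polycarbonate).
n₂ = n₁ tan θ_B = 2.054 × tan 37.62° = 1.583.

n ≈ 1.583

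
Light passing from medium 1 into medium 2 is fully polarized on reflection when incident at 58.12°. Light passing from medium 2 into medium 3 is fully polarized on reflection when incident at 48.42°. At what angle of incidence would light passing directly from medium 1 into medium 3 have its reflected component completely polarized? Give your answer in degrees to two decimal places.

n₂/n₁ = tan 58.12° = 1.6078 and n₃/n₂ = tan 48.42° = 1.1271.
n₃/n₁ = 1.8122. Then tan θ_B(1→3) = n₃/n₁, so θ_B(1→3) = arctan(1.8122) = 61.11°.

θ_B ≈ 61.11°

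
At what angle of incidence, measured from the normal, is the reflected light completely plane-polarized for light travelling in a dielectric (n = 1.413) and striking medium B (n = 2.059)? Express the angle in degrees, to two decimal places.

Brewster's condition: tan θ_B = n₂/n₁ = 2.059/1.413 = 1.4572.
θ_B = arctan(1.4572) = 55.54°.

θ_B ≈ 55.54°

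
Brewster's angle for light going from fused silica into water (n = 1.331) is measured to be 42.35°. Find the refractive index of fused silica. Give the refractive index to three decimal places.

Full polarization of the reflected beam means tan θ_B = n₂/n₁, where n₁ is the incident medium (fused silica).
n₁ = n₂ / tan θ_B = 1.331 / tan 42.35° = 1.460.

n ≈ 1.460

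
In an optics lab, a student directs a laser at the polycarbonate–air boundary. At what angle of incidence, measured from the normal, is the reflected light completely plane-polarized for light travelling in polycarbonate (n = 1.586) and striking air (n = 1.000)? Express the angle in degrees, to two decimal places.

θ_B ≈ 32.23°

tan θ_B = n₂/n₁ = 1.000/1.586 = 0.6305.
So θ_B = arctan 0.6305 = 32.23°.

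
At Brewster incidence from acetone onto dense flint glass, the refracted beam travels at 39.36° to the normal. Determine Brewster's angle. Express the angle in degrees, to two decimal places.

θ_B ≈ 50.64°

Brewster's condition makes the reflected and refracted beams perpendicular: θ_B + θ_t = 90°.
θ_B = 90° − 39.36° = 50.64°.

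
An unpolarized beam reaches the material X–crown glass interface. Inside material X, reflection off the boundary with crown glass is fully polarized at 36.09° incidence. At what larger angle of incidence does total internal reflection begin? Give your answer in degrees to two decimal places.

tan θ_B = n₂/n₁ = tan 36.09° = 0.7289.
Total internal reflection: sin θ_c = n₂/n₁ = 0.7289.
θ_c = arcsin(0.7289) = 46.80°.

θ_c ≈ 46.80°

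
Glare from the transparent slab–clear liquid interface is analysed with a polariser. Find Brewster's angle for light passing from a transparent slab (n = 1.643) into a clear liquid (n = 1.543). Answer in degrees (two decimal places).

The reflected p-component vanishes when tan θ_B = n₂/n₁.
Brewster's condition: tan θ_B = n₂/n₁ = 1.543/1.643 = 0.9391.
So θ_B = arctan 0.9391 = 43.20°.

θ_B ≈ 43.20°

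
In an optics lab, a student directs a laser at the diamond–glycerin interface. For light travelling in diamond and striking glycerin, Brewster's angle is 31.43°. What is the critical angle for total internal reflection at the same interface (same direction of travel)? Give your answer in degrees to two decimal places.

n₂/n₁ = tan 31.43° = 0.6111; the critical angle satisfies sin θ_c = n₂/n₁.
θ_c = arcsin(0.6111) = 37.67°.

θ_c ≈ 37.67°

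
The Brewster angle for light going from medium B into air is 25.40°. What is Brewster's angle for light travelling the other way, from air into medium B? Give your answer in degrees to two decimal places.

θ_B' ≈ 64.60°

tan θ_B' = n₁/n₂ = 1/tan θ_B, so θ_B' = 90° − θ_B.
θ_B' = 90° − 25.40° = 64.60°.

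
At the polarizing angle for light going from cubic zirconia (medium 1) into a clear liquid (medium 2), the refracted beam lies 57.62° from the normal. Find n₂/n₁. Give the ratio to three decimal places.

At Brewster incidence θ_B = 90° − θ_t = 90° − 57.62° = 32.38°.
Then n₂/n₁ = tan θ_B = tan 32.38° = 0.634.

n₂/n₁ ≈ 0.634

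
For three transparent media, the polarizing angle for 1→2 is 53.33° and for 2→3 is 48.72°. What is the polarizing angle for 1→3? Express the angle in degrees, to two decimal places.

n₂/n₁ = tan 53.33° = 1.3431 and n₃/n₂ = tan 48.72° = 1.1391.
So n₃/n₁ = (n₂/n₁)(n₃/n₂) = 1.3431 × 1.1391 = 1.5299.
θ_B(1→3) = arctan(1.5299) = 56.83°.

θ_B ≈ 56.83°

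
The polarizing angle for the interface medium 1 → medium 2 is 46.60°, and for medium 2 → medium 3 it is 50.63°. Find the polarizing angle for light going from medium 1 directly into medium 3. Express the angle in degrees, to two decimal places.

tan θ_B(1→2) = n₂/n₁ = tan 46.60° = 1.0575.
tan θ_B(2→3) = n₃/n₂ = tan 50.63° = 1.2187.
So n₃/n₁ = (n₂/n₁)(n₃/n₂) = 1.0575 × 1.2187 = 1.2888.
θ_B(1→3) = arctan(1.2888) = 52.19°.

θ_B ≈ 52.19°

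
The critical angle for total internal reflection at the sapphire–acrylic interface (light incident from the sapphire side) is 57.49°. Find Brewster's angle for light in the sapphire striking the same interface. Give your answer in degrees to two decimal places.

θ_B ≈ 40.14°

sin θ_c = n₂/n₁, so n₂/n₁ = sin 57.49° = 0.8433.
Brewster: tan θ_B = n₂/n₁ = 0.8433.
θ_B = arctan(0.8433) = 40.14°.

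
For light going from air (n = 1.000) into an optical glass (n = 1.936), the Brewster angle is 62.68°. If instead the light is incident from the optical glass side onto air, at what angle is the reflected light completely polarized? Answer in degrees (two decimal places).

Reversing the direction swaps n₁ and n₂, so tan θ_B' = 1/tan θ_B and θ_B' = 90° − θ_B.
Hence θ_B' = 90° − 62.68° = 27.32°.

θ_B' ≈ 27.32°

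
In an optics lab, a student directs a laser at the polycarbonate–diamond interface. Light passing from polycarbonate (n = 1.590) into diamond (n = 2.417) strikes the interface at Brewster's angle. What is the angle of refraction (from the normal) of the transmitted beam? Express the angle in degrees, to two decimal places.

θ_t ≈ 33.34°

First find Brewster's angle: tan θ_B = 2.417/1.590 = 1.5201, giving θ_B = 56.66°.
The refracted ray is perpendicular to the reflected ray, so θ_t = 90° − θ_B = 33.34°.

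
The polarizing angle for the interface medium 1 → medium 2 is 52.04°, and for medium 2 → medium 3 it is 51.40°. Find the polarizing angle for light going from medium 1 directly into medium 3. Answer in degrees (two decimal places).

θ_B ≈ 58.09°

n₂/n₁ = tan 52.04° = 1.2818 and n₃/n₂ = tan 51.40° = 1.2527.
Multiplying, n₃/n₁ = 1.2818 × 1.2527 = 1.6057, and θ_B(1→3) = arctan 1.6057 = 58.09°.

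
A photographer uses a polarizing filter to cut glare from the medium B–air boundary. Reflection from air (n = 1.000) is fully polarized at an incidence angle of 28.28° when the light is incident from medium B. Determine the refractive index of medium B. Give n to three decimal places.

Brewster's law: tan θ_B = n₂/n₁ (light incident in medium B, refracted into air).
n₁ = n₂ / tan θ_B = 1.000 / tan 28.28° = 1.859.

n ≈ 1.859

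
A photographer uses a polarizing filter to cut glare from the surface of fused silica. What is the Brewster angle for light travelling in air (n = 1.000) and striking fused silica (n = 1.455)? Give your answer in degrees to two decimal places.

θ_B ≈ 55.50°

At Brewster's angle the reflected and refracted rays are perpendicular, which with Snell's law gives tan θ_B = n₂/n₁.
Brewster's condition: tan θ_B = n₂/n₁ = 1.455/1.000 = 1.4550.
θ_B = arctan(1.4550) = 55.50°.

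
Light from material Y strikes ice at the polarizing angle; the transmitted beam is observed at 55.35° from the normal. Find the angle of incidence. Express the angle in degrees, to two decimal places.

θ_B ≈ 34.65°

At Brewster's angle the reflected and refracted rays are perpendicular, so θ_B + θ_t = 90°.
So θ_B = 90° − θ_t = 90° − 55.35° = 34.65°.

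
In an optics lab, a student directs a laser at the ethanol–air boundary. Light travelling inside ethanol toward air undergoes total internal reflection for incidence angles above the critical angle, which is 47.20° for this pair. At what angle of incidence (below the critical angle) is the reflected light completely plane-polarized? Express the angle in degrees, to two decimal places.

At the critical angle sin θ_c = n₂/n₁, giving n₂/n₁ = sin 47.20° = 0.7337.
Then tan θ_B = n₂/n₁ = 0.7337, so θ_B = arctan 0.7337 = 36.27°.

θ_B ≈ 36.27°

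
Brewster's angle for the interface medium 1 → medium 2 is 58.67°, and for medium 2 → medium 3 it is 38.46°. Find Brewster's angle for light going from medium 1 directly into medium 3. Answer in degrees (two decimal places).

n₂/n₁ = tan 58.67° = 1.6428 and n₃/n₂ = tan 38.46° = 0.7943.
So n₃/n₁ = (n₂/n₁)(n₃/n₂) = 1.6428 × 0.7943 = 1.3048.
θ_B(1→3) = arctan(1.3048) = 52.53°.

θ_B ≈ 52.53°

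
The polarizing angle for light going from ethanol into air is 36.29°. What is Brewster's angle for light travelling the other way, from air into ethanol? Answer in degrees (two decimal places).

θ_B' ≈ 53.71°

tan θ_B' = n₁/n₂ = 1/tan θ_B, so θ_B' = 90° − θ_B.
θ_B' = 90° − 36.29° = 53.71°.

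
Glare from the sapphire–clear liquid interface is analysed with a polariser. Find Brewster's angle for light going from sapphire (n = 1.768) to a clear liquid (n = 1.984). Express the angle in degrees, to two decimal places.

θ_B ≈ 48.29°

tan θ_B = n₂/n₁ = 1.984/1.768 = 1.1222.
θ_B = arctan(1.1222) = 48.29°.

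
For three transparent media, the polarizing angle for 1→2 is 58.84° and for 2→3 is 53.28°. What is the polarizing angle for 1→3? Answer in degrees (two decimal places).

Each Brewster angle gives a ratio: n₂/n₁ = tan 58.84° = 1.6538, n₃/n₂ = tan 53.28° = 1.3406.
n₃/n₁ = 2.2171. Then tan θ_B(1→3) = n₃/n₁, so θ_B(1→3) = arctan(2.2171) = 65.72°.

θ_B ≈ 65.72°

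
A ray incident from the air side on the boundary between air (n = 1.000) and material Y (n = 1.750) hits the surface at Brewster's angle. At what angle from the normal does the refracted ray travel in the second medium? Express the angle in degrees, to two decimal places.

tan θ_B = n₂/n₁ = 1.750/1.000 = 1.7500, so θ_B = 60.26°.
The refracted ray is perpendicular to the reflected ray, so θ_t = 90° − θ_B = 29.74°.

θ_t ≈ 29.74°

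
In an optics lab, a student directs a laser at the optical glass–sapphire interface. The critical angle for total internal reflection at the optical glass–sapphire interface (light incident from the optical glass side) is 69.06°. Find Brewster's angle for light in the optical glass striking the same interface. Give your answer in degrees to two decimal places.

At the critical angle sin θ_c = n₂/n₁, giving n₂/n₁ = sin 69.06° = 0.9340.
Then tan θ_B = n₂/n₁ = 0.9340, so θ_B = arctan 0.9340 = 43.04°.

θ_B ≈ 43.04°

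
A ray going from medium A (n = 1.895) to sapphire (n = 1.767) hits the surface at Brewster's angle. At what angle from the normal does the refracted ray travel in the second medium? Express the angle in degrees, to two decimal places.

θ_t ≈ 47.00°

First find Brewster's angle: tan θ_B = 1.767/1.895 = 0.9325, giving θ_B = 43.00°.
The refracted ray is perpendicular to the reflected ray, so θ_t = 90° − θ_B = 47.00°.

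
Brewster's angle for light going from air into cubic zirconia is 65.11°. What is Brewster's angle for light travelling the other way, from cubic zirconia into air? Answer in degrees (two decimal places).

The two Brewster angles are complementary: θ_B' = 90° − θ_B = 90° − 65.11° = 24.89°.

θ_B' ≈ 24.89°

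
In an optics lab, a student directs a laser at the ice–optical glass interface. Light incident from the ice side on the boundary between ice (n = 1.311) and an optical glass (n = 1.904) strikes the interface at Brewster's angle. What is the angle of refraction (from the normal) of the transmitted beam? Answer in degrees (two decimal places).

θ_t ≈ 34.55°

First find Brewster's angle: tan θ_B = 1.904/1.311 = 1.4523, giving θ_B = 55.45°.
At Brewster's angle the reflected and refracted rays are perpendicular, so θ_t = 90° − θ_B = 90° − 55.45° = 34.55°.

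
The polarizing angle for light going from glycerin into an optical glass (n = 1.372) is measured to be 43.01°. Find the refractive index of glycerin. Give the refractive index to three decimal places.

n ≈ 1.471

Brewster's law: tan θ_B = n₂/n₁ (light incident in glycerin, refracted into an optical glass).
n₁ = n₂ / tan θ_B = 1.372 / tan 43.01° = 1.471.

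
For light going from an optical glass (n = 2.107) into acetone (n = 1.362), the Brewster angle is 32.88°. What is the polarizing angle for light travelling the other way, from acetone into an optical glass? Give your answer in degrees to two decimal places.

θ_B' ≈ 57.12°

tan θ_B' = n₁/n₂ = 1/tan θ_B, so θ_B' = 90° − θ_B.
θ_B' = 90° − 32.88° = 57.12°.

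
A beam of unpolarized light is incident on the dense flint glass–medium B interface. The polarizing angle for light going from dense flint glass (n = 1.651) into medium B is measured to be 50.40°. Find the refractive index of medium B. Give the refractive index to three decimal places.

n ≈ 1.996

Brewster's law: tan θ_B = n₂/n₁ (light incident in dense flint glass, refracted into medium B).
n₂ = n₁ tan θ_B = 1.651 × tan 50.40° = 1.996.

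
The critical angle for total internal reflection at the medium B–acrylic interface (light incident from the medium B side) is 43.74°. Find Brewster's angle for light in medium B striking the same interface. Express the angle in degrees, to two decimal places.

n₂/n₁ = sin θ_c = sin 43.74° = 0.6914.
tan θ_B equals the same ratio, so θ_B = arctan(0.6914) = 34.66°.

θ_B ≈ 34.66°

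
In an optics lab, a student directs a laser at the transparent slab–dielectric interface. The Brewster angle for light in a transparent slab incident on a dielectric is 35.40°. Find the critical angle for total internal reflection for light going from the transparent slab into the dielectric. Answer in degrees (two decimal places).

θ_c ≈ 45.29°

n₂/n₁ = tan 35.40° = 0.7107; the critical angle satisfies sin θ_c = n₂/n₁.
θ_c = arcsin(0.7107) = 45.29°.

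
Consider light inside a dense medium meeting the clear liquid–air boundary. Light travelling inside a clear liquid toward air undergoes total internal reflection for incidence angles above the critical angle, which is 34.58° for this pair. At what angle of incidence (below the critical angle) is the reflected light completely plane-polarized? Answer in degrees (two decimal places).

sin θ_c = n₂/n₁, so n₂/n₁ = sin 34.58° = 0.5676.
Brewster: tan θ_B = n₂/n₁ = 0.5676.
θ_B = arctan(0.5676) = 29.58°.

θ_B ≈ 29.58°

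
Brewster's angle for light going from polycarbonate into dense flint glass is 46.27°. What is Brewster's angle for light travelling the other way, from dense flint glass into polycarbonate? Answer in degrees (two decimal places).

θ_B' ≈ 43.73°

The two Brewster angles are complementary: θ_B' = 90° − θ_B = 90° − 46.27° = 43.73°.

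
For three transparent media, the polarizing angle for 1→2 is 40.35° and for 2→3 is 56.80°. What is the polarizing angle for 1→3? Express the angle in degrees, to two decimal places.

Each Brewster angle gives a ratio: n₂/n₁ = tan 40.35° = 0.8496, n₃/n₂ = tan 56.80° = 1.5282.
Multiplying, n₃/n₁ = 0.8496 × 1.5282 = 1.2983, and θ_B(1→3) = arctan 1.2983 = 52.39°.

θ_B ≈ 52.39°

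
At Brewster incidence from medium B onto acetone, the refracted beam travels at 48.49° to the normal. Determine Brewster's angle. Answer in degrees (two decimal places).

Since the reflected and refracted rays are at right angles at the polarizing angle, θ_B + θ_t = 90°.
θ_B = 90° − 48.49° = 41.51°.

θ_B ≈ 41.51°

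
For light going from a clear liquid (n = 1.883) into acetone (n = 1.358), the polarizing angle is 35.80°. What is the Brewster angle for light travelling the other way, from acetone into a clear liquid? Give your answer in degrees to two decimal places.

tan θ_B' = n₁/n₂ = 1/tan θ_B, so θ_B' = 90° − θ_B.
θ_B' = 90° − 35.80° = 54.20°.

θ_B' ≈ 54.20°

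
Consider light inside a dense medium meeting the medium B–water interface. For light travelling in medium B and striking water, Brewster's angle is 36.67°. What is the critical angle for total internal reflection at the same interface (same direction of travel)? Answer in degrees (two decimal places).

θ_c ≈ 48.12°

From Brewster, n₂/n₁ = tan θ_B = tan 36.67° = 0.7446.
Then sin θ_c = n₂/n₁ = 0.7446, so θ_c = arcsin 0.7446 = 48.12°.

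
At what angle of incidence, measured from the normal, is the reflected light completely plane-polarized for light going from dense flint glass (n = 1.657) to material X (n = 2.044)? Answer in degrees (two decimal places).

The reflected p-component vanishes when tan θ_B = n₂/n₁.
Here n₂/n₁ = 2.044/1.657 = 1.2336, and Brewster's law gives tan θ_B = n₂/n₁. Taking the arctangent, θ_B = 50.97°.

θ_B ≈ 50.97°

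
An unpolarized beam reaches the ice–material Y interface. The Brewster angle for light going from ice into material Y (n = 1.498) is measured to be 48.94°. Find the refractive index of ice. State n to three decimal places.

n ≈ 1.305

At the Brewster angle, tan θ_B = n₂/n₁ with n₁ on the incident side (ice) and n₂ on the transmitted side (material Y).
n₁ = n₂ / tan θ_B = 1.498 / tan 48.94° = 1.305.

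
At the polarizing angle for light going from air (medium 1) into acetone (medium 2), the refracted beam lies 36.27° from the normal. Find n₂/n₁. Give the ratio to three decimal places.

θ_B + θ_t = 90°, so θ_B = 90° − 36.27° = 53.73°.
tan θ_B = n₂/n₁, so n₂/n₁ = tan 53.73° = 1.363.

n₂/n₁ ≈ 1.363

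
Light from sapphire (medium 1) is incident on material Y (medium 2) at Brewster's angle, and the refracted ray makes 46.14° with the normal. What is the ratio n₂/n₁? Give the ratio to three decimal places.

n₂/n₁ ≈ 0.961

At Brewster incidence θ_B = 90° − θ_t = 90° − 46.14° = 43.86°.
tan θ_B = n₂/n₁, so n₂/n₁ = tan 43.86° = 0.961.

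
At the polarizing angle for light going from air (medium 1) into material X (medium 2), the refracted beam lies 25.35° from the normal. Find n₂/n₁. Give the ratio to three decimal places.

θ_B + θ_t = 90°, so θ_B = 90° − 25.35° = 64.65°.
tan θ_B = n₂/n₁, so n₂/n₁ = tan 64.65° = 2.111.

n₂/n₁ ≈ 2.111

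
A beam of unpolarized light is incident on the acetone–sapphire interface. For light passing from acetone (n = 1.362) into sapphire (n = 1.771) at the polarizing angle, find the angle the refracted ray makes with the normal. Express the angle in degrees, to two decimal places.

tan θ_B = n₂/n₁ = 1.771/1.362 = 1.3003, so θ_B = 52.44°.
The refracted ray is perpendicular to the reflected ray, so θ_t = 90° − θ_B = 37.56°.

θ_t ≈ 37.56°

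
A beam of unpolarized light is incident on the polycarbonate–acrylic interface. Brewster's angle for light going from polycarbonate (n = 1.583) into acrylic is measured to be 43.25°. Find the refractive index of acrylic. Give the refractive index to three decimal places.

At Brewster's angle, tan θ_B = n₂/n₁ with n₁ on the incident side (polycarbonate) and n₂ on the transmitted side (acrylic).
n₂ = n₁ tan θ_B = 1.583 × tan 43.25° = 1.489.

n ≈ 1.489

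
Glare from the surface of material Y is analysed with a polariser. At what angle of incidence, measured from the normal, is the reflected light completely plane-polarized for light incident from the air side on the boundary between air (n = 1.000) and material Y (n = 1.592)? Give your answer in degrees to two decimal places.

tan θ_B = n₂/n₁ = 1.592/1.000 = 1.5920. Taking the arctangent, θ_B = 57.87°.

θ_B ≈ 57.87°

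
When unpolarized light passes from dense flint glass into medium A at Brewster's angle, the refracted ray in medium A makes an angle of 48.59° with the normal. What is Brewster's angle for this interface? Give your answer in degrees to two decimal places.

At Brewster's angle the reflected and refracted rays are perpendicular, so θ_B + θ_t = 90°.
So θ_B = 90° − θ_t = 90° − 48.59° = 41.41°.

θ_B ≈ 41.41°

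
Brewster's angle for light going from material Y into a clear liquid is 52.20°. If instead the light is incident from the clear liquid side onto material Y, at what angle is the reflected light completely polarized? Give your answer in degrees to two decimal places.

θ_B' ≈ 37.80°

Reversing the direction swaps n₁ and n₂, so tan θ_B' = 1/tan θ_B and θ_B' = 90° − θ_B.
Hence θ_B' = 90° − 52.20° = 37.80°.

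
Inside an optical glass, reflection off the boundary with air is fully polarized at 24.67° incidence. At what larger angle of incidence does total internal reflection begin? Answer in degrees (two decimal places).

n₂/n₁ = tan 24.67° = 0.4593; the critical angle satisfies sin θ_c = n₂/n₁.
θ_c = arcsin(0.4593) = 27.34°.

θ_c ≈ 27.34°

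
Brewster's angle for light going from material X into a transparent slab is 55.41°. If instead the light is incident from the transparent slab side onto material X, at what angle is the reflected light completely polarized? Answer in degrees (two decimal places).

The two Brewster angles are complementary: θ_B' = 90° − θ_B = 90° − 55.41° = 34.59°.

θ_B' ≈ 34.59°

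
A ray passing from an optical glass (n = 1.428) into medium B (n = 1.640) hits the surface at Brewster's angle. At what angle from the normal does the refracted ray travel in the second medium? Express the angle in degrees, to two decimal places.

First find Brewster's angle: tan θ_B = 1.640/1.428 = 1.1485, giving θ_B = 48.95°.
At Brewster's angle the reflected and refracted rays are perpendicular, so θ_t = 90° − θ_B = 90° − 48.95° = 41.05°.

θ_t ≈ 41.05°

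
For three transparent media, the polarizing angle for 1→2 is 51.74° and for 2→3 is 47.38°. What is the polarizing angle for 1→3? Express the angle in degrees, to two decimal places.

θ_B ≈ 54.03°

tan θ_B(1→2) = n₂/n₁ = tan 51.74° = 1.2680.
tan θ_B(2→3) = n₃/n₂ = tan 47.38° = 1.0867.
Multiplying, n₃/n₁ = 1.2680 × 1.0867 = 1.3780, and θ_B(1→3) = arctan 1.3780 = 54.03°.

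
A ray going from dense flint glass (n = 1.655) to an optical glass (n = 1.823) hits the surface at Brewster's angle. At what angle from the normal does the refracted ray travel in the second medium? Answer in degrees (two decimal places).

First find Brewster's angle: tan θ_B = 1.823/1.655 = 1.1015, giving θ_B = 47.77°.
The refracted ray is perpendicular to the reflected ray, so θ_t = 90° − θ_B = 42.23°.

θ_t ≈ 42.23°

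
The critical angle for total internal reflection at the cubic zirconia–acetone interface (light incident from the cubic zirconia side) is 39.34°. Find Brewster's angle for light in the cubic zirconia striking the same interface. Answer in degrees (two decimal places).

n₂/n₁ = sin θ_c = sin 39.34° = 0.6339.
tan θ_B equals the same ratio, so θ_B = arctan(0.6339) = 32.37°.

θ_B ≈ 32.37°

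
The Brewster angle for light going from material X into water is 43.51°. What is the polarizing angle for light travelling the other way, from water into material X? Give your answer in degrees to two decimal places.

tan θ_B' = n₁/n₂ = 1/tan θ_B, so θ_B' = 90° − θ_B.
θ_B' = 90° − 43.51° = 46.49°.

θ_B' ≈ 46.49°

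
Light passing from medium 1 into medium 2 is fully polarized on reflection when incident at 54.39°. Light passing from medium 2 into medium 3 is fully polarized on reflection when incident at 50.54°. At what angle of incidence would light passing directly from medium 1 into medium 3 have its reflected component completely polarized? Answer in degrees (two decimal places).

tan θ_B(1→2) = n₂/n₁ = tan 54.39° = 1.3963.
tan θ_B(2→3) = n₃/n₂ = tan 50.54° = 1.2148.
n₃/n₁ = 1.6962. Then tan θ_B(1→3) = n₃/n₁, so θ_B(1→3) = arctan(1.6962) = 59.48°.

θ_B ≈ 59.48°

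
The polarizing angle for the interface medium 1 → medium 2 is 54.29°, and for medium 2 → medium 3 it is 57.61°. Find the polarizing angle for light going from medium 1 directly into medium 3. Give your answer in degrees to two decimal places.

Each Brewster angle gives a ratio: n₂/n₁ = tan 54.29° = 1.3911, n₃/n₂ = tan 57.61° = 1.5764.
Multiplying, n₃/n₁ = 1.3911 × 1.5764 = 2.1929, and θ_B(1→3) = arctan 2.1929 = 65.49°.

θ_B ≈ 65.49°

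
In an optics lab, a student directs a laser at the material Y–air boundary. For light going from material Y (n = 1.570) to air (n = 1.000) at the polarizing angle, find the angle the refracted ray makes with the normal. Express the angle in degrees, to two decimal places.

tan θ_B = n₂/n₁ = 1.000/1.570 = 0.6369, so θ_B = 32.49°.
Since θ_B + θ_t = 90° at Brewster incidence, θ_t = 90° − 32.49° = 57.51°.

θ_t ≈ 57.51°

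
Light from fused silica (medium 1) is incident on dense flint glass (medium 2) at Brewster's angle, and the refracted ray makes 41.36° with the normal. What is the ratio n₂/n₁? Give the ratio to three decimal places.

θ_B + θ_t = 90°, so θ_B = 90° − 41.36° = 48.64°.
tan θ_B = n₂/n₁, so n₂/n₁ = tan 48.64° = 1.136.

n₂/n₁ ≈ 1.136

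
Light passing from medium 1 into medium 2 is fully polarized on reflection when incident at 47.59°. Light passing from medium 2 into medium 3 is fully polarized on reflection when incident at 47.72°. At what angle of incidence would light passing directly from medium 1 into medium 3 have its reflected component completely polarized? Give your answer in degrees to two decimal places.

θ_B ≈ 50.29°

tan θ_B(1→2) = n₂/n₁ = tan 47.59° = 1.0948.
tan θ_B(2→3) = n₃/n₂ = tan 47.72° = 1.0998.
Multiplying, n₃/n₁ = 1.0948 × 1.0998 = 1.2040, and θ_B(1→3) = arctan 1.2040 = 50.29°.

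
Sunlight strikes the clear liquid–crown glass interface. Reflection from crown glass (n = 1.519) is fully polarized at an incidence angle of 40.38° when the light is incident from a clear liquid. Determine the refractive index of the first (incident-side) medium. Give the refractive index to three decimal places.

n ≈ 1.786

Full polarization of the reflected beam means tan θ_B = n₂/n₁, where n₁ is the incident medium (a clear liquid).
n₁ = n₂ / tan θ_B = 1.519 / tan 40.38° = 1.786.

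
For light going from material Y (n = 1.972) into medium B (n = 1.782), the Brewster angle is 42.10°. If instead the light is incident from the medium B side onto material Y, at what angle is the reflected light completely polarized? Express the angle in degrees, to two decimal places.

θ_B' ≈ 47.90°

The two Brewster angles are complementary: θ_B' = 90° − θ_B = 90° − 42.10° = 47.90°.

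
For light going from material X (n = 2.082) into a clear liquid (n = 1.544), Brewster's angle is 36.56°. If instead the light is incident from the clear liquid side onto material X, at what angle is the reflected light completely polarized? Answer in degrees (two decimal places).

θ_B' ≈ 53.44°

The two Brewster angles are complementary: θ_B' = 90° − θ_B = 90° − 36.56° = 53.44°.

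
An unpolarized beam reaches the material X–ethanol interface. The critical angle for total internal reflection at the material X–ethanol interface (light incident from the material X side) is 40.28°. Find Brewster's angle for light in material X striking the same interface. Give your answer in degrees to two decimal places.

At the critical angle sin θ_c = n₂/n₁, giving n₂/n₁ = sin 40.28° = 0.6465.
Then tan θ_B = n₂/n₁ = 0.6465, so θ_B = arctan 0.6465 = 32.88°.

θ_B ≈ 32.88°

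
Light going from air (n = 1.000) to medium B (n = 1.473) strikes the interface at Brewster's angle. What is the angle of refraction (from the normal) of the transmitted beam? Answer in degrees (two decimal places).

First find Brewster's angle: tan θ_B = 1.473/1.000 = 1.4730, giving θ_B = 55.83°.
At Brewster's angle the reflected and refracted rays are perpendicular, so θ_t = 90° − θ_B = 90° − 55.83° = 34.17°.

θ_t ≈ 34.17°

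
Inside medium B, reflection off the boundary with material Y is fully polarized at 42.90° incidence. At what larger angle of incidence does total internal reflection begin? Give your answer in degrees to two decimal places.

θ_c ≈ 68.32°

From Brewster, n₂/n₁ = tan θ_B = tan 42.90° = 0.9293.
Then sin θ_c = n₂/n₁ = 0.9293, so θ_c = arcsin 0.9293 = 68.32°.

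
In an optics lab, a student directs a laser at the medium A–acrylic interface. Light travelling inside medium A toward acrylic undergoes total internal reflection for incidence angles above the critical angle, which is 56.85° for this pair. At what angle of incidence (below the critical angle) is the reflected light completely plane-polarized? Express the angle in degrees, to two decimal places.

At the critical angle sin θ_c = n₂/n₁, giving n₂/n₁ = sin 56.85° = 0.8372.
Then tan θ_B = n₂/n₁ = 0.8372, so θ_B = arctan 0.8372 = 39.94°.

θ_B ≈ 39.94°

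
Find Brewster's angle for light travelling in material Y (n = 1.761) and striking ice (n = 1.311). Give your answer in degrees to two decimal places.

tan θ_B = n₂/n₁ = 1.311/1.761 = 0.7445. Taking the arctangent, θ_B = 36.67°.

θ_B ≈ 36.67°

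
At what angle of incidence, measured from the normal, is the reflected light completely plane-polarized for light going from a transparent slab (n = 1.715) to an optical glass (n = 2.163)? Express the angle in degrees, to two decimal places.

Brewster's condition: tan θ_B = n₂/n₁ = 2.163/1.715 = 1.2612. Taking the arctangent, θ_B = 51.59°.

θ_B ≈ 51.59°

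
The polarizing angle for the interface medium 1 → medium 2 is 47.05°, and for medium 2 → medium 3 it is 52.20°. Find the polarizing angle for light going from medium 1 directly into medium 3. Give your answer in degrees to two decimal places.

θ_B ≈ 54.17°

tan θ_B(1→2) = n₂/n₁ = tan 47.05° = 1.0742.
tan θ_B(2→3) = n₃/n₂ = tan 52.20° = 1.2892.
So n₃/n₁ = (n₂/n₁)(n₃/n₂) = 1.0742 × 1.2892 = 1.3849.
θ_B(1→3) = arctan(1.3849) = 54.17°.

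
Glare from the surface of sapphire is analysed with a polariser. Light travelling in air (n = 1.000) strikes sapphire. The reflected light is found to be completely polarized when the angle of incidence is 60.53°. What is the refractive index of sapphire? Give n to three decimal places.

n ≈ 1.770

Brewster's law: tan θ_B = n₂/n₁ (light incident in air, refracted into sapphire).
n₂ = n₁ tan θ_B = 1.000 × tan 60.53° = 1.770.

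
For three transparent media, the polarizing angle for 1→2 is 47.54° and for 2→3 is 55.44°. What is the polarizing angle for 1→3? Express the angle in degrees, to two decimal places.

n₂/n₁ = tan 47.54° = 1.0928 and n₃/n₂ = tan 55.44° = 1.4517.
Multiplying, n₃/n₁ = 1.0928 × 1.4517 = 1.5865, and θ_B(1→3) = arctan 1.5865 = 57.78°.

θ_B ≈ 57.78°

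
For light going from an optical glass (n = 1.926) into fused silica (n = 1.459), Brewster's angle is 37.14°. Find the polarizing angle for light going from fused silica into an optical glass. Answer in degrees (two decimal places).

θ_B' ≈ 52.86°

tan θ_B' = n₁/n₂ = 1/tan θ_B, so θ_B' = 90° − θ_B.
θ_B' = 90° − 37.14° = 52.86°.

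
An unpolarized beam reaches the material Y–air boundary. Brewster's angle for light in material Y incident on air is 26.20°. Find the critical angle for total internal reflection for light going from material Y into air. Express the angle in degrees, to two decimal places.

θ_c ≈ 29.48°

tan θ_B = n₂/n₁ = tan 26.20° = 0.4921.
Total internal reflection: sin θ_c = n₂/n₁ = 0.4921.
θ_c = arcsin(0.4921) = 29.48°.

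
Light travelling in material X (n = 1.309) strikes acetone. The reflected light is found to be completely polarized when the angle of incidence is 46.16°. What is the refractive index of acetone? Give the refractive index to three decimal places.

n ≈ 1.363

At Brewster's angle, tan θ_B = n₂/n₁ with n₁ on the incident side (material X) and n₂ on the transmitted side (acetone).
n₂ = n₁ tan θ_B = 1.309 × tan 46.16° = 1.363.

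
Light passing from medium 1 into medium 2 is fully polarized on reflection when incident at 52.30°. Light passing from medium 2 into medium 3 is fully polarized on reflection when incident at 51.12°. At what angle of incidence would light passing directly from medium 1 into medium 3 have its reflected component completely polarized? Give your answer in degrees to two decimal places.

θ_B ≈ 58.07°

Each Brewster angle gives a ratio: n₂/n₁ = tan 52.30° = 1.2938, n₃/n₂ = tan 51.12° = 1.2402.
n₃/n₁ = 1.6046. Then tan θ_B(1→3) = n₃/n₁, so θ_B(1→3) = arctan(1.6046) = 58.07°.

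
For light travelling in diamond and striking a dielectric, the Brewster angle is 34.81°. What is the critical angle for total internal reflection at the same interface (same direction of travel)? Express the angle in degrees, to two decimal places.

From Brewster, n₂/n₁ = tan θ_B = tan 34.81° = 0.6953.
Then sin θ_c = n₂/n₁ = 0.6953, so θ_c = arcsin 0.6953 = 44.05°.

θ_c ≈ 44.05°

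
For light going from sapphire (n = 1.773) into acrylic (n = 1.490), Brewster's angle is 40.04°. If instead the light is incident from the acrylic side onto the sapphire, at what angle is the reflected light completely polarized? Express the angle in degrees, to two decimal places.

tan θ_B' = n₁/n₂ = 1/tan θ_B, so θ_B' = 90° − θ_B.
θ_B' = 90° − 40.04° = 49.96°.

θ_B' ≈ 49.96°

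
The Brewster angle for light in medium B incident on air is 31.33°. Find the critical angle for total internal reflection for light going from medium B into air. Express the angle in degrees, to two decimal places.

θ_c ≈ 37.50°

From Brewster, n₂/n₁ = tan θ_B = tan 31.33° = 0.6087.
Then sin θ_c = n₂/n₁ = 0.6087, so θ_c = arcsin 0.6087 = 37.50°.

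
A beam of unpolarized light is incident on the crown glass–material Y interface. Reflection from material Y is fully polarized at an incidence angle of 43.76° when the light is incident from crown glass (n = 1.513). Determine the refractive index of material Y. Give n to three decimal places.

At the polarizing angle, tan θ_B = n₂/n₁ with n₁ on the incident side (crown glass) and n₂ on the transmitted side (material Y).
n₂ = n₁ tan θ_B = 1.513 × tan 43.76° = 1.449.

n ≈ 1.449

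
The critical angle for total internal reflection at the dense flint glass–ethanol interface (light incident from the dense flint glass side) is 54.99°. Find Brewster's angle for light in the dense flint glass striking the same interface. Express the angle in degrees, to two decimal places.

At the critical angle sin θ_c = n₂/n₁, giving n₂/n₁ = sin 54.99° = 0.8191.
Then tan θ_B = n₂/n₁ = 0.8191, so θ_B = arctan 0.8191 = 39.32°.

θ_B ≈ 39.32°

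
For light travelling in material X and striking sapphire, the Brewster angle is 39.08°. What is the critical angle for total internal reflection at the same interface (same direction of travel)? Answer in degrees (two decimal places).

tan θ_B = n₂/n₁ = tan 39.08° = 0.8121.
Total internal reflection: sin θ_c = n₂/n₁ = 0.8121.
θ_c = arcsin(0.8121) = 54.30°.

θ_c ≈ 54.30°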